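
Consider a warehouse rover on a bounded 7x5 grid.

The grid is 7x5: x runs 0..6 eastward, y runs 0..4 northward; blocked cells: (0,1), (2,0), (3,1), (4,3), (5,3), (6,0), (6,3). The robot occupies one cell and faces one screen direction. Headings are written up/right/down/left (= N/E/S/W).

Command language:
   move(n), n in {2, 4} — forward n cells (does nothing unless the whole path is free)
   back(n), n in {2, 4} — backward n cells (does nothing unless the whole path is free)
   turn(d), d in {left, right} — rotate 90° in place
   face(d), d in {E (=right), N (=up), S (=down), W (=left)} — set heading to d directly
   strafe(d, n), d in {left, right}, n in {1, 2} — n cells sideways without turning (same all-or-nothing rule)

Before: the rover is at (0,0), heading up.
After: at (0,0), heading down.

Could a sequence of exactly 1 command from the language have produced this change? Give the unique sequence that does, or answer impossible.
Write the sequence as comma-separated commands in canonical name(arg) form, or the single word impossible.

key: parked at (0,0) the whole time — nothing moves the robot
start: at (0,0), heading up
t=1 face(S) ⇒ at (0,0), heading down
uniquely the one of 14 1-step routes that fits.

face(S)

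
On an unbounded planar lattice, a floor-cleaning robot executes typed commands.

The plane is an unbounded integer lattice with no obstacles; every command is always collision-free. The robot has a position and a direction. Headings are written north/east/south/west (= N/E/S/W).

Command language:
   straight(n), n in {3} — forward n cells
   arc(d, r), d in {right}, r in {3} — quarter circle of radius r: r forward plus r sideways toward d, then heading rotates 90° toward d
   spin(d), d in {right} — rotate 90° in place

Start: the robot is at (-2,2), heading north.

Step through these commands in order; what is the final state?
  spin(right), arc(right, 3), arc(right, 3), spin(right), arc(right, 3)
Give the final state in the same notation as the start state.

at (1,-1), heading east

begin: at (-2,2), heading north
step 1 (spin(right)): at (-2,2), heading east
step 2 (arc(right, 3)): at (1,-1), heading south
step 3 (arc(right, 3)): at (-2,-4), heading west
step 4 (spin(right)): at (-2,-4), heading north
step 5 (arc(right, 3)): at (1,-1), heading east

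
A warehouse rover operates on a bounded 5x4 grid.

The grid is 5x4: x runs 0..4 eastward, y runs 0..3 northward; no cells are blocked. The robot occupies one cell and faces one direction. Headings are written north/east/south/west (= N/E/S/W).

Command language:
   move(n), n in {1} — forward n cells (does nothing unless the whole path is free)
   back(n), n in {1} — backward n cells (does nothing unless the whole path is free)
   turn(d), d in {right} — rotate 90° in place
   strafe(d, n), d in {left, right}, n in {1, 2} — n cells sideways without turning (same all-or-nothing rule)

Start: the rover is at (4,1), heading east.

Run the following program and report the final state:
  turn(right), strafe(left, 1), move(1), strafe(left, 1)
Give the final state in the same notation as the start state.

at (4,0), heading south

initial: at (4,1), heading east
[1] after turn(right): at (4,1), heading south
[2] after strafe(left, 1): at (4,1), heading south
[3] after move(1): at (4,0), heading south
[4] after strafe(left, 1): at (4,0), heading south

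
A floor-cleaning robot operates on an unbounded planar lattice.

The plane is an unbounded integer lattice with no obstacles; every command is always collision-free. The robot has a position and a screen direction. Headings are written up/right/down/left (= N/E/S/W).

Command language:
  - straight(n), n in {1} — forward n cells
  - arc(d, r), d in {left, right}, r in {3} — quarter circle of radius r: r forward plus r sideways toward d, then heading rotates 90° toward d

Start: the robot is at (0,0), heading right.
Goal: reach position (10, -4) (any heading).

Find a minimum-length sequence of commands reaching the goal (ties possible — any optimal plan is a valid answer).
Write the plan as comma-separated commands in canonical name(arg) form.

start: at (0,0), heading right
1. arc(right, 3) → at (3,-3), heading down
2. straight(1) → at (3,-4), heading down
3. arc(left, 3) → at (6,-7), heading right
4. straight(1) → at (7,-7), heading right
5. arc(left, 3) → at (10,-4), heading up
minimal: 5 command(s), checked below 5.

arc(right, 3), straight(1), arc(left, 3), straight(1), arc(left, 3)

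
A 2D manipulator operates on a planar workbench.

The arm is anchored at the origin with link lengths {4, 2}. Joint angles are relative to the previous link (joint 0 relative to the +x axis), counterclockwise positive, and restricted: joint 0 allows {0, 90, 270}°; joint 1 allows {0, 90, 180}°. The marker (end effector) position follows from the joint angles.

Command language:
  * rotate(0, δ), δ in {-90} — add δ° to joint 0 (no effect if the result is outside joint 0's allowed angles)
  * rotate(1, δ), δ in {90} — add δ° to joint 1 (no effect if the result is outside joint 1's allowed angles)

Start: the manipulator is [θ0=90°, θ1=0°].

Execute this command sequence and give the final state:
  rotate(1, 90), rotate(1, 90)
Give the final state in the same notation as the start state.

begin: [θ0=90°, θ1=0°]
1. rotate(1, 90) → [θ0=90°, θ1=90°]
2. rotate(1, 90) → [θ0=90°, θ1=180°]

[θ0=90°, θ1=180°]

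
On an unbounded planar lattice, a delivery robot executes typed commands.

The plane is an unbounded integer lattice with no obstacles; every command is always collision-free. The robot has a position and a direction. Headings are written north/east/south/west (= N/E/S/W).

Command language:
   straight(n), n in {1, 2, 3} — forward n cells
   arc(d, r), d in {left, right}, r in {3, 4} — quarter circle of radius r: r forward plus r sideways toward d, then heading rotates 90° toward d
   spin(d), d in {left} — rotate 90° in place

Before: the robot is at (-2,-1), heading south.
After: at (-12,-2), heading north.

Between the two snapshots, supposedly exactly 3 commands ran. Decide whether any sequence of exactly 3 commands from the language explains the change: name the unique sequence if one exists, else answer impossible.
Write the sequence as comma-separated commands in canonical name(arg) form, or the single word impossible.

key: cell and facing (now N) both changed — the 3 commands mix motion and turning
from: at (-2,-1), heading south
t=1 arc(right, 4) ⇒ at (-6,-5), heading west
t=2 straight(3) ⇒ at (-9,-5), heading west
t=3 arc(right, 3) ⇒ at (-12,-2), heading north
all 512 alternatives checked — unique.

arc(right, 4), straight(3), arc(right, 3)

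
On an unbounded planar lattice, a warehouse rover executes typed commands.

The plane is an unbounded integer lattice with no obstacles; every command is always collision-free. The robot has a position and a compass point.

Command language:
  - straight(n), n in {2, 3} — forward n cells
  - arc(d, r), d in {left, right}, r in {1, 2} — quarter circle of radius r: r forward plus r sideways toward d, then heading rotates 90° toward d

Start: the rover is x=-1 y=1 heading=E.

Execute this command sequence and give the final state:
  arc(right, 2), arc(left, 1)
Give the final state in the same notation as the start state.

x=2 y=-2 heading=E

begin: x=-1 y=1 heading=E
[1] after arc(right, 2): x=1 y=-1 heading=S
[2] after arc(left, 1): x=2 y=-2 heading=E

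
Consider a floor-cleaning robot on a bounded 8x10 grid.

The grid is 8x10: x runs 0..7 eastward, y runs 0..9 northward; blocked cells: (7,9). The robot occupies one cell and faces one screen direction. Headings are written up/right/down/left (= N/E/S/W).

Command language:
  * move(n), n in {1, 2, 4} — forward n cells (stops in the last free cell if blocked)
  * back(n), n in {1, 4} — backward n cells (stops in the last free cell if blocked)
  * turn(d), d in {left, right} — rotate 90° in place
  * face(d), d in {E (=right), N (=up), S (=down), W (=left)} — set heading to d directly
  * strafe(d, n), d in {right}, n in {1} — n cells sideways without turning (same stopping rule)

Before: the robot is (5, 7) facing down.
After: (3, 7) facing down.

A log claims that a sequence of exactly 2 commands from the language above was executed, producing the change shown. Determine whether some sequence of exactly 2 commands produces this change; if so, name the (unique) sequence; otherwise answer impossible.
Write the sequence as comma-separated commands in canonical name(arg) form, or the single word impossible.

strafe(right, 1), strafe(right, 1)

key: still facing S at the end — nothing in the sequence rotates
initial: (5, 7) facing down
[1] after strafe(right, 1): (4, 7) facing down
[2] after strafe(right, 1): (3, 7) facing down
no other 2-command option fits: unique.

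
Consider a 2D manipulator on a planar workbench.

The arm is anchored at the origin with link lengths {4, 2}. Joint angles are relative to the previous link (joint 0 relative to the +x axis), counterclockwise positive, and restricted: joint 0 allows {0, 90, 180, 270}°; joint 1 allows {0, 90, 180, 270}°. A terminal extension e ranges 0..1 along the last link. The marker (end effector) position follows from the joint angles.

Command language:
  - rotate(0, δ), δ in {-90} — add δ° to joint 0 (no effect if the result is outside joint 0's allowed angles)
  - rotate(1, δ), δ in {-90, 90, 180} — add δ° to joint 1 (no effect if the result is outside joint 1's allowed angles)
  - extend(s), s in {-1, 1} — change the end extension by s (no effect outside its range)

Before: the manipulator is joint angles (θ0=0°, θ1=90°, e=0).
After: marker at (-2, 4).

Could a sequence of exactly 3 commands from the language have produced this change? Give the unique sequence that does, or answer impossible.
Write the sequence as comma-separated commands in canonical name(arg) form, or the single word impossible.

t0: joint angles (θ0=0°, θ1=90°, e=0)
step 1 (rotate(0, -90)): joint angles (θ0=270°, θ1=90°, e=0)
step 2 (rotate(0, -90)): joint angles (θ0=180°, θ1=90°, e=0)
step 3 (rotate(0, -90)): joint angles (θ0=90°, θ1=90°, e=0)
no rival 3-sequence matches.

rotate(0, -90), rotate(0, -90), rotate(0, -90)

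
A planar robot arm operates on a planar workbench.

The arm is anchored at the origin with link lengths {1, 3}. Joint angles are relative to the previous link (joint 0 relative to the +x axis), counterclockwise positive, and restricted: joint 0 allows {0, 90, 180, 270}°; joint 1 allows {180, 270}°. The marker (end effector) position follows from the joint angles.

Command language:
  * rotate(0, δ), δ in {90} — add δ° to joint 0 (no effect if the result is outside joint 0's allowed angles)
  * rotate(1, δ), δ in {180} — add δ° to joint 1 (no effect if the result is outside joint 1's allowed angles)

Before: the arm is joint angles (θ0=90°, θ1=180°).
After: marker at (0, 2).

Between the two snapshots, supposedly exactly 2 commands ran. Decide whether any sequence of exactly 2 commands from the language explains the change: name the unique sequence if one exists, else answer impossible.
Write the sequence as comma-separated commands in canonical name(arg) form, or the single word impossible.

rotate(0, 90), rotate(0, 90)

start: joint angles (θ0=90°, θ1=180°)
t=1 rotate(0, 90) ⇒ joint angles (θ0=180°, θ1=180°)
t=2 rotate(0, 90) ⇒ joint angles (θ0=270°, θ1=180°)
all 4 alternatives checked — unique.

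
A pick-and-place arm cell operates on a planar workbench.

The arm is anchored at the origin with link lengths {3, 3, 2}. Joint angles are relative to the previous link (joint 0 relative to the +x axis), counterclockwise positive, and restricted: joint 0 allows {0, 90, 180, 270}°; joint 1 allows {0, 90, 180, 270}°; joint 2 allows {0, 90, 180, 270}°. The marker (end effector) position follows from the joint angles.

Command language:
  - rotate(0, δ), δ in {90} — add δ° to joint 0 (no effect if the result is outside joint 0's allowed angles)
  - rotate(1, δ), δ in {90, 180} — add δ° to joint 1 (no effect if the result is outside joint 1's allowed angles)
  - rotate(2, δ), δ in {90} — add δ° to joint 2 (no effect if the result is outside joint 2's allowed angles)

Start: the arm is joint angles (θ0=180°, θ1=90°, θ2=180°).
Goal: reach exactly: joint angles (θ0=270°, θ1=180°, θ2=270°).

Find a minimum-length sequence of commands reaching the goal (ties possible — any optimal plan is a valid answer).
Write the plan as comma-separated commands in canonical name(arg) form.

rotate(1, 90), rotate(0, 90), rotate(2, 90)

initial: joint angles (θ0=180°, θ1=90°, θ2=180°)
1. rotate(1, 90) → joint angles (θ0=180°, θ1=180°, θ2=180°)
2. rotate(0, 90) → joint angles (θ0=270°, θ1=180°, θ2=180°)
3. rotate(2, 90) → joint angles (θ0=270°, θ1=180°, θ2=270°)
shorter routes all fall short; 3 is best.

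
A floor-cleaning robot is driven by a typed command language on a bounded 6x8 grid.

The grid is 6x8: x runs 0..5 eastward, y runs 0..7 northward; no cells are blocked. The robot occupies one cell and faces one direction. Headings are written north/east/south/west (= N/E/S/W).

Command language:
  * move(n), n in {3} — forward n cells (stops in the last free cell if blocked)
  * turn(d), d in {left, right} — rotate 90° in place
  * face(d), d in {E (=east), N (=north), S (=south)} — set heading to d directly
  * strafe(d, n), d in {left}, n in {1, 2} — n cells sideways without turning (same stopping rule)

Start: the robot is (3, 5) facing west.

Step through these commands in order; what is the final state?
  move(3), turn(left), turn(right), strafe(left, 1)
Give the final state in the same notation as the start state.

initial: (3, 5) facing west
1. move(3) → (0, 5) facing west
2. turn(left) → (0, 5) facing south
3. turn(right) → (0, 5) facing west
4. strafe(left, 1) → (0, 4) facing west

(0, 4) facing west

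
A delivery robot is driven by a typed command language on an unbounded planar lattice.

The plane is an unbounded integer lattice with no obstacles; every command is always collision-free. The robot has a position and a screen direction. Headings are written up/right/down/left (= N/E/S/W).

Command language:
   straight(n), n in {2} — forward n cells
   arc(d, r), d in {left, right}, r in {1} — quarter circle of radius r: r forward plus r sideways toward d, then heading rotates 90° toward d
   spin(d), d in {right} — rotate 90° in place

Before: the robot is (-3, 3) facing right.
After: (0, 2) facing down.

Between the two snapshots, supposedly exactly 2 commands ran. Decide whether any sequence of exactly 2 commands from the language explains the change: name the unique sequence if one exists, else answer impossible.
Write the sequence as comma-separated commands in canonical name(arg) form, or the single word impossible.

straight(2), arc(right, 1)

key: position moved to (0,2) AND the heading swung to S — translation plus rotation needed
begin: (-3, 3) facing right
1. straight(2) → (-1, 3) facing right
2. arc(right, 1) → (0, 2) facing down
all 16 alternatives checked — unique.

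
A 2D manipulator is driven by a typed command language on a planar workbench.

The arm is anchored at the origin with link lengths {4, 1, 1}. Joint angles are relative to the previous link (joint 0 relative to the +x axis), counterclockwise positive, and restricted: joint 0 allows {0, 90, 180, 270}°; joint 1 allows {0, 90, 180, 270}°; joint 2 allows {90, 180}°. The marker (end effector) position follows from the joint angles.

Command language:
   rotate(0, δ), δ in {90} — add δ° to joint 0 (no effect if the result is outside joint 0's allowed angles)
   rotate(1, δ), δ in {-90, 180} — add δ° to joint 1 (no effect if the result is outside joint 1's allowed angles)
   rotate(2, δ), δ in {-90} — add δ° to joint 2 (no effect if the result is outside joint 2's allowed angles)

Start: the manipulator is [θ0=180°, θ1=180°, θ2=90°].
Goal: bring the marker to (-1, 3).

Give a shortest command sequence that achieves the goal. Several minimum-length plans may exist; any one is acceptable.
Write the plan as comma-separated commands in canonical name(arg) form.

rotate(1, -90), rotate(0, 90), rotate(0, 90), rotate(0, 90)

t0: [θ0=180°, θ1=180°, θ2=90°]
[1] after rotate(1, -90): [θ0=180°, θ1=90°, θ2=90°]
[2] after rotate(0, 90): [θ0=270°, θ1=90°, θ2=90°]
[3] after rotate(0, 90): [θ0=0°, θ1=90°, θ2=90°]
[4] after rotate(0, 90): [θ0=90°, θ1=90°, θ2=90°]
minimal: 4 command(s), checked below 4.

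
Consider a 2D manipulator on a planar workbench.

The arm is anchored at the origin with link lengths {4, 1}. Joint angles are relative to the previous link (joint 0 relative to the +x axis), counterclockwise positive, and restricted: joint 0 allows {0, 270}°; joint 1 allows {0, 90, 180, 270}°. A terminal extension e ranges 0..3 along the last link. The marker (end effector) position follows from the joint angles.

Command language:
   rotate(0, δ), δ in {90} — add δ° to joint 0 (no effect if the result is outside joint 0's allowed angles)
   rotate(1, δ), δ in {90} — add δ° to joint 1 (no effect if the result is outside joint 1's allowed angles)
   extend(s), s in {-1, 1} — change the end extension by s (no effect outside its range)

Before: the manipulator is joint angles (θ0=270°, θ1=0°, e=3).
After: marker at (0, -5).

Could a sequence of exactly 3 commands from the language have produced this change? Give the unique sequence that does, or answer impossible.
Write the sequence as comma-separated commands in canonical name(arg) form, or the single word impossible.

extend(-1), extend(-1), extend(-1)

initial: joint angles (θ0=270°, θ1=0°, e=3)
t=1 extend(-1) ⇒ joint angles (θ0=270°, θ1=0°, e=2)
t=2 extend(-1) ⇒ joint angles (θ0=270°, θ1=0°, e=1)
t=3 extend(-1) ⇒ joint angles (θ0=270°, θ1=0°, e=0)
all 64 alternatives checked — unique.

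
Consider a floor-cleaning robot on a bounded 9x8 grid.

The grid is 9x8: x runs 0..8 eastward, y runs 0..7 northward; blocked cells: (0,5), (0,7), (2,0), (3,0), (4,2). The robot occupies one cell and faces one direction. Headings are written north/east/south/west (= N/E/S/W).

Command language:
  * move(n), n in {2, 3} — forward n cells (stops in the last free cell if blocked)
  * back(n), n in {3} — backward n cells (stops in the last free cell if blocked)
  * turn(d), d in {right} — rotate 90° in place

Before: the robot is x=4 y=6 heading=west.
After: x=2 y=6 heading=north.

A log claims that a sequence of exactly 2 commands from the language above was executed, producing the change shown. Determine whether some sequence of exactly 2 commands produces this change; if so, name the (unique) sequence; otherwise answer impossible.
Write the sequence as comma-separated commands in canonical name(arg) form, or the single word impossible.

move(2), turn(right)

key: position moved to (2,6) AND the heading swung to N — translation plus rotation needed
begin: x=4 y=6 heading=west
step 1 (move(2)): x=2 y=6 heading=west
step 2 (turn(right)): x=2 y=6 heading=north
no rival 2-sequence matches.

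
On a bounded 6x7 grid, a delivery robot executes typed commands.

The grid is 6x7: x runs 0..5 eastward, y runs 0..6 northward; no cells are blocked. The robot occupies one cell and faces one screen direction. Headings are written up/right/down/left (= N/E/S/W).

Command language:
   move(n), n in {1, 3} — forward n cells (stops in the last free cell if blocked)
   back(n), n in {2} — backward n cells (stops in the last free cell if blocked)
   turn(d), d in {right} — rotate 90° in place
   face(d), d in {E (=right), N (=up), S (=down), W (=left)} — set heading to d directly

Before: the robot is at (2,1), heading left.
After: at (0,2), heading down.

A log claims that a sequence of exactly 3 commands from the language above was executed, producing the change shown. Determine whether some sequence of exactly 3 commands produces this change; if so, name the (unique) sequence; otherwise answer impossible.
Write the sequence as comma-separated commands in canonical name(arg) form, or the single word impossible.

checked all 3-command options: none fits.

impossible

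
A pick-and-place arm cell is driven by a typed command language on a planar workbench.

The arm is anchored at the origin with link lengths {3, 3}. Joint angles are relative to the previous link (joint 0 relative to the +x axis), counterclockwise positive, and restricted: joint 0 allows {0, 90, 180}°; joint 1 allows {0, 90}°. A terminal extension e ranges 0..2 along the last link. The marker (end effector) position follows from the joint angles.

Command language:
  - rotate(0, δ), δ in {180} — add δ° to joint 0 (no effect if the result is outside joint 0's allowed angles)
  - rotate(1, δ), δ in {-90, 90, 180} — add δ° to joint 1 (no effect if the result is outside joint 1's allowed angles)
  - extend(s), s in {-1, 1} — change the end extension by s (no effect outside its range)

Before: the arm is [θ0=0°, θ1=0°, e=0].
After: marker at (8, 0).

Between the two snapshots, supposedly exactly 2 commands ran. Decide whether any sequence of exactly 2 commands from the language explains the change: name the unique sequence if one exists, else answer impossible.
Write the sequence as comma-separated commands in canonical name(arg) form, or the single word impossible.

from: [θ0=0°, θ1=0°, e=0]
1. extend(1) → [θ0=0°, θ1=0°, e=1]
2. extend(1) → [θ0=0°, θ1=0°, e=2]
all 36 alternatives checked — unique.

extend(1), extend(1)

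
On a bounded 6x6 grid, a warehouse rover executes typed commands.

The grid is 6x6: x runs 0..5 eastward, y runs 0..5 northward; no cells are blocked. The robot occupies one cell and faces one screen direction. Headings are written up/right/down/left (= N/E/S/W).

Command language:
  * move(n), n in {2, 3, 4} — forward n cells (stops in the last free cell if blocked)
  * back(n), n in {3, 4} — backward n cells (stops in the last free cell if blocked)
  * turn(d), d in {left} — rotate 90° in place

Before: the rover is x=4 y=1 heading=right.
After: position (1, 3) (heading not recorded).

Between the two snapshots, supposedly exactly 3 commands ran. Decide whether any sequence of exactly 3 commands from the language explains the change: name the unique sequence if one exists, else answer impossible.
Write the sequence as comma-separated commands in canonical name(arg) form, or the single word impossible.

back(3), turn(left), move(2)

key: running move(2) before back(3) would end elsewhere — order is forced
begin: x=4 y=1 heading=right
step 1 (back(3)): x=1 y=1 heading=right
step 2 (turn(left)): x=1 y=1 heading=up
step 3 (move(2)): x=1 y=3 heading=up
no other 3-command option fits: unique.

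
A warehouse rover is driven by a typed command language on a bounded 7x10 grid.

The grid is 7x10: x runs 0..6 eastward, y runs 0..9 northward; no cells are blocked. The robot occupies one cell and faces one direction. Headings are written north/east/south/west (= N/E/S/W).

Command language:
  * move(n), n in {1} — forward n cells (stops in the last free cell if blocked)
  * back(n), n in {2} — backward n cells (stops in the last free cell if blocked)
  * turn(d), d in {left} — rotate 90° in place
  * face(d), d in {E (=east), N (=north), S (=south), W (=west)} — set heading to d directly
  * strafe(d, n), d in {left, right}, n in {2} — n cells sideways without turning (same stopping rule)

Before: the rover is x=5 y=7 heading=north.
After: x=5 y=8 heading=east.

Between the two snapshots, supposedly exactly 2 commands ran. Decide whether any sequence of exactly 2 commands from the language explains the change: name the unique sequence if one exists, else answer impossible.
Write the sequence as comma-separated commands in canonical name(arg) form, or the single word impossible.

move(1), face(E)

key: order matters: swapping move(1) and face(E) lands elsewhere
t0: x=5 y=7 heading=north
1. move(1) → x=5 y=8 heading=north
2. face(E) → x=5 y=8 heading=east
no rival 2-sequence matches.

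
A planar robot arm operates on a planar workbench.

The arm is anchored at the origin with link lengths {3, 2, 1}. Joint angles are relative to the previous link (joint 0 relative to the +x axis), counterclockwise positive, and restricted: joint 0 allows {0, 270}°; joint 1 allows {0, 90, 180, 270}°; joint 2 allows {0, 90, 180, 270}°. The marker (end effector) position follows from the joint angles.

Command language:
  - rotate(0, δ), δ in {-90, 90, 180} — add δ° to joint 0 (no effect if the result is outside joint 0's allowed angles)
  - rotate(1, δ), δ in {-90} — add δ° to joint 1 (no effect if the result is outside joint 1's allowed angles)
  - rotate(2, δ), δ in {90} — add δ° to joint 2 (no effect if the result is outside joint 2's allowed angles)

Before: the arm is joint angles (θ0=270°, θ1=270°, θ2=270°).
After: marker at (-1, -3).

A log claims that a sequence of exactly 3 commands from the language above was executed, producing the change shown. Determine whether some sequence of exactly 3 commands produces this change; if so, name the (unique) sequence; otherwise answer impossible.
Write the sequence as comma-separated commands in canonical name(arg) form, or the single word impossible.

from: joint angles (θ0=270°, θ1=270°, θ2=270°)
[1] after rotate(2, 90): joint angles (θ0=270°, θ1=270°, θ2=0°)
[2] after rotate(2, 90): joint angles (θ0=270°, θ1=270°, θ2=90°)
[3] after rotate(2, 90): joint angles (θ0=270°, θ1=270°, θ2=180°)
all 125 alternatives checked — unique.

rotate(2, 90), rotate(2, 90), rotate(2, 90)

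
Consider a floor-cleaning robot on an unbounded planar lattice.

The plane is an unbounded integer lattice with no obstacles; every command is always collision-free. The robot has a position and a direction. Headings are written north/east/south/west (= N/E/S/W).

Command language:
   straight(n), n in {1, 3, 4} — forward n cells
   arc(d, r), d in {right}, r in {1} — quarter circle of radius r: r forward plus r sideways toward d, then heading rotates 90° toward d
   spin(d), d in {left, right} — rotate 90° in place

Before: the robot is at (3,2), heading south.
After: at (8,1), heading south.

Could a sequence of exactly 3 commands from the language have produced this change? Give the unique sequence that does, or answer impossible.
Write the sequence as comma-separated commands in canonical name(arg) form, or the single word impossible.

key: order matters: swapping spin(left) and arc(right, 1) lands elsewhere
t0: at (3,2), heading south
t=1 spin(left) ⇒ at (3,2), heading east
t=2 straight(4) ⇒ at (7,2), heading east
t=3 arc(right, 1) ⇒ at (8,1), heading south
uniquely the one of 216 3-step routes that fits.

spin(left), straight(4), arc(right, 1)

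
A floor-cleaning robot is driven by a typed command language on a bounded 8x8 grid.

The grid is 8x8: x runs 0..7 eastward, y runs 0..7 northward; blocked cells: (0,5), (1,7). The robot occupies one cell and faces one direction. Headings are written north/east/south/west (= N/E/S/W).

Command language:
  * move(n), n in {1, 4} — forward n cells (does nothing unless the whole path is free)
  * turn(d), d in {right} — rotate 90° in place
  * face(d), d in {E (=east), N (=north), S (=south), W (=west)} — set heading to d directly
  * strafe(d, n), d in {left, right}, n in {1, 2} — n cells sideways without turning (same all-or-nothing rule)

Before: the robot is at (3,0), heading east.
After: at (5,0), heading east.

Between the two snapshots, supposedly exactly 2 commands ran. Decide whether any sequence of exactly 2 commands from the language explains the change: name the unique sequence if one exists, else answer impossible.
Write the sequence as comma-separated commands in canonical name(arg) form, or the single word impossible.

move(1), move(1)

key: heading stays E — no command in the sequence turns
initial: at (3,0), heading east
t=1 move(1) ⇒ at (4,0), heading east
t=2 move(1) ⇒ at (5,0), heading east
no rival 2-sequence matches.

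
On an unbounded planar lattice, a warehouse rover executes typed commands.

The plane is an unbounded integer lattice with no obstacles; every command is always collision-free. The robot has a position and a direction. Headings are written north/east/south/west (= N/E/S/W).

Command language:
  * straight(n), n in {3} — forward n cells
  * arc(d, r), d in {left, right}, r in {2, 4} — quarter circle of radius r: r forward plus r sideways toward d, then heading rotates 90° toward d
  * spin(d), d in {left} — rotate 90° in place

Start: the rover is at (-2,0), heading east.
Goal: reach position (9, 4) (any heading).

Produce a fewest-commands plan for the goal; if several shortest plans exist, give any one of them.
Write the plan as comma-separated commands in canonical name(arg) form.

start: at (-2,0), heading east
[1] after arc(left, 4): at (2,4), heading north
[2] after arc(right, 2): at (4,6), heading east
[3] after straight(3): at (7,6), heading east
[4] after arc(right, 2): at (9,4), heading south
no 3-step plan works, so 4 is optimal.

arc(left, 4), arc(right, 2), straight(3), arc(right, 2)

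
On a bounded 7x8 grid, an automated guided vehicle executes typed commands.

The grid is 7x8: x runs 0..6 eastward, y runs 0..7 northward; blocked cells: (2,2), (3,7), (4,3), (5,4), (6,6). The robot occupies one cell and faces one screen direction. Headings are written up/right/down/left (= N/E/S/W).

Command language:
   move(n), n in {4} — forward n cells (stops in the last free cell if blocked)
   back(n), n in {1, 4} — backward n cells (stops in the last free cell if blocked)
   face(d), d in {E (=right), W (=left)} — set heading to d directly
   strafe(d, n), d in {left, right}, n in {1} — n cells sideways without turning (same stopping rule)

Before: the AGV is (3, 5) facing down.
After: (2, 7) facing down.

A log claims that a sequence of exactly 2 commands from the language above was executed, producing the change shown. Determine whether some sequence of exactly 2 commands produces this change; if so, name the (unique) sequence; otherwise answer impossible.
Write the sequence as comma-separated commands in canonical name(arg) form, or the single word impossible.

key: back(4) runs into the grid edge before its full distance
initial: (3, 5) facing down
1. strafe(right, 1) → (2, 5) facing down
2. back(4) → (2, 7) facing down
no rival 2-sequence matches.

strafe(right, 1), back(4)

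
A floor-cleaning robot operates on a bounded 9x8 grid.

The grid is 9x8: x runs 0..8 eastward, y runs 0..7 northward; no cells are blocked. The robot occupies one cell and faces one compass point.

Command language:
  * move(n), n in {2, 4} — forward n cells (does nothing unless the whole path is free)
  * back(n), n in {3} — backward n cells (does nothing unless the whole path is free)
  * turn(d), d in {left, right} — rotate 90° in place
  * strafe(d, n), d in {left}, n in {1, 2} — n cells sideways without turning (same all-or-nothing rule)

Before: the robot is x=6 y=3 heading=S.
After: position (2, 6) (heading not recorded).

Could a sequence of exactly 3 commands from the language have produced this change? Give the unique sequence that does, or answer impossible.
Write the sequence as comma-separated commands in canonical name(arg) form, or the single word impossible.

back(3), turn(right), move(4)

key: order matters: swapping back(3) and move(4) lands elsewhere
from: x=6 y=3 heading=S
[1] after back(3): x=6 y=6 heading=S
[2] after turn(right): x=6 y=6 heading=W
[3] after move(4): x=2 y=6 heading=W
all 343 alternatives checked — unique.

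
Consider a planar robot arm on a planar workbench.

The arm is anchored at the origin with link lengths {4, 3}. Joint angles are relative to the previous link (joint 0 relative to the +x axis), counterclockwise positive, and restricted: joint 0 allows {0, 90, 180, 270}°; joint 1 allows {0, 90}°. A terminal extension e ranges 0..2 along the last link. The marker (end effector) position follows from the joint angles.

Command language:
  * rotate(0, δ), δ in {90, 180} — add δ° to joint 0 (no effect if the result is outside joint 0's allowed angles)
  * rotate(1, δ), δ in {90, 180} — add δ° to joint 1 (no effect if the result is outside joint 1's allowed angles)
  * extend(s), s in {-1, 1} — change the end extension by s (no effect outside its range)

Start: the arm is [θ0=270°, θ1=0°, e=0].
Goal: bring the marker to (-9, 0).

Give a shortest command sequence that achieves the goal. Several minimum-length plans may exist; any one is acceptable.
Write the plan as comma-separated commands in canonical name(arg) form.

rotate(0, 180), extend(1), extend(1), rotate(0, 90)

begin: [θ0=270°, θ1=0°, e=0]
[1] after rotate(0, 180): [θ0=90°, θ1=0°, e=0]
[2] after extend(1): [θ0=90°, θ1=0°, e=1]
[3] after extend(1): [θ0=90°, θ1=0°, e=2]
[4] after rotate(0, 90): [θ0=180°, θ1=0°, e=2]
shorter routes all fall short; 4 is best.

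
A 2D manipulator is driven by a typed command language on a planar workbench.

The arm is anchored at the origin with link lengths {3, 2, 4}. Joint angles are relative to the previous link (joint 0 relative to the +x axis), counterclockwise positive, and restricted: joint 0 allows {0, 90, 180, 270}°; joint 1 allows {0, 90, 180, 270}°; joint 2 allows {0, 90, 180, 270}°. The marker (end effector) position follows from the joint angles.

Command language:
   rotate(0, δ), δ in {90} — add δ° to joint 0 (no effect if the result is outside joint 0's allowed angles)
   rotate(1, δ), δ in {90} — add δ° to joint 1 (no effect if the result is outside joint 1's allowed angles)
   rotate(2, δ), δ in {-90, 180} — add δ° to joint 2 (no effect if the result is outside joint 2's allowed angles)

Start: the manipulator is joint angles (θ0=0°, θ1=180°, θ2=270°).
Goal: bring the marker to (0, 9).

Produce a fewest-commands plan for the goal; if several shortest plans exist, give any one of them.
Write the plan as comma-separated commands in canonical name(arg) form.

rotate(1, 90), rotate(1, 90), rotate(2, 180), rotate(0, 90), rotate(2, -90)

initial: joint angles (θ0=0°, θ1=180°, θ2=270°)
1. rotate(1, 90) → joint angles (θ0=0°, θ1=270°, θ2=270°)
2. rotate(1, 90) → joint angles (θ0=0°, θ1=0°, θ2=270°)
3. rotate(2, 180) → joint angles (θ0=0°, θ1=0°, θ2=90°)
4. rotate(0, 90) → joint angles (θ0=90°, θ1=0°, θ2=90°)
5. rotate(2, -90) → joint angles (θ0=90°, θ1=0°, θ2=0°)
nothing shorter than 5 reaches the goal.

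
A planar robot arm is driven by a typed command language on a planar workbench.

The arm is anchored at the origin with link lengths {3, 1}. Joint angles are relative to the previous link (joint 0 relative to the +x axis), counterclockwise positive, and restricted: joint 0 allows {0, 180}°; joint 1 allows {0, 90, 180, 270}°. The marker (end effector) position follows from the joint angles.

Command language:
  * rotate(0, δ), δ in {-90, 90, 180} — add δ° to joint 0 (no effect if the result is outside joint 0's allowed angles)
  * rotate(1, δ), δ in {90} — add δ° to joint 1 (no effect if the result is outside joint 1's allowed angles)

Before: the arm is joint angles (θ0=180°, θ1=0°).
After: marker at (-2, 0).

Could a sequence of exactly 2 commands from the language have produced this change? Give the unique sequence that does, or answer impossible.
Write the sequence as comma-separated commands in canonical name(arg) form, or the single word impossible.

rotate(1, 90), rotate(1, 90)

from: joint angles (θ0=180°, θ1=0°)
[1] after rotate(1, 90): joint angles (θ0=180°, θ1=90°)
[2] after rotate(1, 90): joint angles (θ0=180°, θ1=180°)
no other 2-command option fits: unique.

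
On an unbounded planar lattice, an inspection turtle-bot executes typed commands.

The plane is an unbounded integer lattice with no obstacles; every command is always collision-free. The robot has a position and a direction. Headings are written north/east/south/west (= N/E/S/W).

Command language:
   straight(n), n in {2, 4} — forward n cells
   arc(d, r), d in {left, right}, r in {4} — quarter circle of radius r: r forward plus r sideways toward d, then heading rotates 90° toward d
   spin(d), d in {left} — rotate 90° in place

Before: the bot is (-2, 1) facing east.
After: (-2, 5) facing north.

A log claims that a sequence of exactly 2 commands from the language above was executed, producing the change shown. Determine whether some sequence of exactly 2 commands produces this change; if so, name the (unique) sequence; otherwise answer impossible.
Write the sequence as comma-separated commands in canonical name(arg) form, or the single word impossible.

key: cell and facing (now N) both changed — the 2 commands mix motion and turning
start: (-2, 1) facing east
t=1 spin(left) ⇒ (-2, 1) facing north
t=2 straight(4) ⇒ (-2, 5) facing north
uniquely the one of 25 2-step routes that fits.

spin(left), straight(4)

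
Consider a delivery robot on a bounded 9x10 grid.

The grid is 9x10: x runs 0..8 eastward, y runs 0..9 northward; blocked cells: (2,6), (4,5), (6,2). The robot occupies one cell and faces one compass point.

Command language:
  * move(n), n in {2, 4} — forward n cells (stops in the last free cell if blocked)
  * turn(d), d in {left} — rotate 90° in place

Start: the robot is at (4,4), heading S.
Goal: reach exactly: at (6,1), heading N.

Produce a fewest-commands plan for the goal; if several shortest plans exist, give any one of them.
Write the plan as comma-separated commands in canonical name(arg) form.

initial: at (4,4), heading S
1. move(4) → at (4,0), heading S
2. turn(left) → at (4,0), heading E
3. move(2) → at (6,0), heading E
4. turn(left) → at (6,0), heading N
5. move(4) → at (6,1), heading N
nothing shorter than 5 reaches the goal.

move(4), turn(left), move(2), turn(left), move(4)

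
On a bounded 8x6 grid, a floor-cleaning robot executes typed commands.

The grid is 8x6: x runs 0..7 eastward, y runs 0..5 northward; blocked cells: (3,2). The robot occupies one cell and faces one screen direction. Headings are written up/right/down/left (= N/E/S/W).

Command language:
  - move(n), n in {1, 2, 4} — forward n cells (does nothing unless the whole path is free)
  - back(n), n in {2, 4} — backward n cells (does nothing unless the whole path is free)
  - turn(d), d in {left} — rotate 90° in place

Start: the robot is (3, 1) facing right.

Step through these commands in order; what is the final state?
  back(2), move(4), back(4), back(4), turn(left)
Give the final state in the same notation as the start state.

(1, 1) facing up

initial: (3, 1) facing right
1. back(2) → (1, 1) facing right
2. move(4) → (5, 1) facing right
3. back(4) → (1, 1) facing right
4. back(4) → (1, 1) facing right
5. turn(left) → (1, 1) facing up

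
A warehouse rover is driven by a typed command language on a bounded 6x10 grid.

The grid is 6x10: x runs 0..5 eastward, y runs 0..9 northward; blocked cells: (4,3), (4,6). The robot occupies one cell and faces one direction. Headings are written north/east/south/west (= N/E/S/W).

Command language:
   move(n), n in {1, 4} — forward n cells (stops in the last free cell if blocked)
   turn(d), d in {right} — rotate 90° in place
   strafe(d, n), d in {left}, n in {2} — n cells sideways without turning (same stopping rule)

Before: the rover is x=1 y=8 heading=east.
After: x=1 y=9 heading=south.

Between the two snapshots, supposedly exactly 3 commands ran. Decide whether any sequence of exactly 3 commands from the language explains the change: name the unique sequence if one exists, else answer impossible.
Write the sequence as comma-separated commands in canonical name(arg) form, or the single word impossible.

key: the first strafe(left, 2) runs into the grid edge before its full distance
start: x=1 y=8 heading=east
1. strafe(left, 2) → x=1 y=9 heading=east
2. strafe(left, 2) → x=1 y=9 heading=east
3. turn(right) → x=1 y=9 heading=south
no rival 3-sequence matches.

strafe(left, 2), strafe(left, 2), turn(right)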